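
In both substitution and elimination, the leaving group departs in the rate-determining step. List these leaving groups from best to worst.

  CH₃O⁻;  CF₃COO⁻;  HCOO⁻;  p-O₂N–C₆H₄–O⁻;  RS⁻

CF₃COO⁻ > HCOO⁻ > p-O₂N–C₆H₄–O⁻ > RS⁻ > CH₃O⁻

The more stable X⁻ (or X) is on its own — i.e. the weaker a base it is — the better a leaving group it makes.
CF₃COO⁻: pKₐ(CF₃COOH) ≈ 0.2
HCOO⁻: pKₐ(HCOOH) ≈ 3.8
p-O₂N–C₆H₄–O⁻: pKₐ(p-nitrophenol) ≈ 7.2
RS⁻: pKₐ(RSH (a thiol)) ≈ 10.5
CH₃O⁻: pKₐ(CH₃OH) ≈ 15.5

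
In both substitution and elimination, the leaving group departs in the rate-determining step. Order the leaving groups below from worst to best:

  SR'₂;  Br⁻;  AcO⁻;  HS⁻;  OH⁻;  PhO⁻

Rank by basicity of the departing species: weakest base leaves most easily.
Br⁻: pKₐ(HBr) ≈ -9
SR'₂: pKₐ(R'₂SH⁺) ≈ -7 — neutral; leaves from a sulfonium salt (R–SR'₂⁺)
AcO⁻: pKₐ(CH₃COOH) ≈ 4.8 — resonance-stabilised but still a weak base
HS⁻: pKₐ(H₂S) ≈ 7
PhO⁻: pKₐ(C₆H₅OH (phenol)) ≈ 10
OH⁻: pKₐ(H₂O) ≈ 15.7
The question asks for worst first, so the sequence is read in increasing leaving-group ability.

OH⁻ < PhO⁻ < HS⁻ < AcO⁻ < SR'₂ < Br⁻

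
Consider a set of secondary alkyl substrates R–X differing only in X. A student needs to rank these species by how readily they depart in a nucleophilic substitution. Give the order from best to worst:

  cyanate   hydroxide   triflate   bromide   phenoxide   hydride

triflate > bromide > cyanate > phenoxide > hydroxide > hydride

A good leaving group is a weak base: the lower the pKₐ of its conjugate acid, the more readily it departs.
triflate: pKₐ(CF₃SO₃H (triflic acid)) ≈ -14 — charge spread over three oxygens and a CF₃ group; the premier leaving group in synthesis
bromide: pKₐ(HBr) ≈ -9
cyanate: pKₐ(HOCN) ≈ 3.5
phenoxide: pKₐ(C₆H₅OH (phenol)) ≈ 10
hydroxide: pKₐ(H₂O) ≈ 15.7 — strong base; essentially never leaves without prior activation
hydride: pKₐ(H₂) ≈ 36 — extremely strong base; leaves only in special hydride-transfer contexts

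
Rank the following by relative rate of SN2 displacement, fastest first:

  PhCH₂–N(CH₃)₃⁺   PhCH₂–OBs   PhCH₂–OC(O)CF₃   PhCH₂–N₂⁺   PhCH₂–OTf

PhCH₂–N₂⁺ > PhCH₂–OTf > PhCH₂–OBs > PhCH₂–OC(O)CF₃ > PhCH₂–N(CH₃)₃⁺

With the same alkyl group throughout, only the leaving group differentiates the rates.
A good leaving group is a weak base: the lower the pKₐ of its conjugate acid, the more readily it departs.
PhCH₂–N₂⁺ loses N₂: no meaningful conjugate acid; N₂ departs as an exceptionally stable neutral molecule
PhCH₂–OTf loses OTf⁻: pKₐ(CF₃SO₃H (triflic acid)) ≈ -14
PhCH₂–OBs loses OBs⁻: pKₐ(p-BrC₆H₄SO₃H) ≈ -2.8
PhCH₂–OC(O)CF₃ loses CF₃COO⁻: pKₐ(CF₃COOH) ≈ 0.2
PhCH₂–N(CH₃)₃⁺ loses NR'₃: pKₐ(R'₃NH⁺) ≈ 10.7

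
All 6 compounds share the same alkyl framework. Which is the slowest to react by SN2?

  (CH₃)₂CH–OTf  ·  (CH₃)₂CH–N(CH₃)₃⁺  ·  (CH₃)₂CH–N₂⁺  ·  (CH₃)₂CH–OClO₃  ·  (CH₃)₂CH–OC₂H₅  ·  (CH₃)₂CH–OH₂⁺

(CH₃)₂CH–OC₂H₅

Identical carbon frameworks mean the comparison reduces to leaving-group quality.
The more stable X⁻ (or X) is on its own — i.e. the weaker a base it is — the better a leaving group it makes.
(CH₃)₂CH–N₂⁺ loses N₂: no meaningful conjugate acid; N₂ departs as an exceptionally stable neutral molecule
(CH₃)₂CH–OTf loses OTf⁻: pKₐ(CF₃SO₃H (triflic acid)) ≈ -14
(CH₃)₂CH–OClO₃ loses ClO₄⁻: pKₐ(HClO₄) ≈ -10
(CH₃)₂CH–OH₂⁺ loses H₂O: pKₐ(H₃O⁺) ≈ -1.7
(CH₃)₂CH–N(CH₃)₃⁺ loses NR'₃: pKₐ(R'₃NH⁺) ≈ 10.7
(CH₃)₂CH–OC₂H₅ loses CH₃CH₂O⁻: pKₐ(CH₃CH₂OH) ≈ 16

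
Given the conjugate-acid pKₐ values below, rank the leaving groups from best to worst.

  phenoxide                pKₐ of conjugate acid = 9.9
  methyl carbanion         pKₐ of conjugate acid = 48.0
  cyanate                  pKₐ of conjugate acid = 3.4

Lower conjugate-acid pKₐ ⇒ weaker base ⇒ better leaving group.
Sorting by the given values: cyanate (3.4), phenoxide (9.9), methyl carbanion (48.0).

cyanate > phenoxide > methyl carbanion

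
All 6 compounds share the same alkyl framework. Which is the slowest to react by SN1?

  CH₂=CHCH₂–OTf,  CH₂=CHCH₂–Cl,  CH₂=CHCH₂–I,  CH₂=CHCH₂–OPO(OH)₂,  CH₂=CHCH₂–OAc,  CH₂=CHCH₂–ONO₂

With the same alkyl group throughout, only the leaving group differentiates the rates.
Leaving-group ability tracks the stability of the departed species; conjugate-acid pKₐ is the usual yardstick (lower pKₐ → better LG).
CH₂=CHCH₂–OTf loses OTf⁻: pKₐ(CF₃SO₃H (triflic acid)) ≈ -14
CH₂=CHCH₂–I loses I⁻: pKₐ(HI) ≈ -10
CH₂=CHCH₂–Cl loses Cl⁻: pKₐ(HCl) ≈ -7
CH₂=CHCH₂–ONO₂ loses NO₃⁻: pKₐ(HNO₃) ≈ -1.3
CH₂=CHCH₂–OPO(OH)₂ loses H₂PO₄⁻: pKₐ(H₃PO₄) ≈ 2.1
CH₂=CHCH₂–OAc loses AcO⁻: pKₐ(CH₃COOH) ≈ 4.8

CH₂=CHCH₂–OAc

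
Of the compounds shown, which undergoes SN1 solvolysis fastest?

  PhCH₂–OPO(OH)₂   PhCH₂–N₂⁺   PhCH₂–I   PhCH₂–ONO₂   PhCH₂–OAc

Same R in every case — rank the leaving groups.
The more stable X⁻ (or X) is on its own — i.e. the weaker a base it is — the better a leaving group it makes.
PhCH₂–N₂⁺ loses N₂: no meaningful conjugate acid; N₂ departs as an exceptionally stable neutral molecule
PhCH₂–I loses I⁻: pKₐ(HI) ≈ -10
PhCH₂–ONO₂ loses NO₃⁻: pKₐ(HNO₃) ≈ -1.3
PhCH₂–OPO(OH)₂ loses H₂PO₄⁻: pKₐ(H₃PO₄) ≈ 2.1
PhCH₂–OAc loses AcO⁻: pKₐ(CH₃COOH) ≈ 4.8

PhCH₂–N₂⁺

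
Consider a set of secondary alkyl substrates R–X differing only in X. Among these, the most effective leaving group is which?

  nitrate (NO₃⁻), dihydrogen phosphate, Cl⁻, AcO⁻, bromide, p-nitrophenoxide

bromide

The more stable X⁻ (or X) is on its own — i.e. the weaker a base it is — the better a leaving group it makes.
bromide: pKₐ(HBr) ≈ -9
Cl⁻: pKₐ(HCl) ≈ -7
nitrate (NO₃⁻): pKₐ(HNO₃) ≈ -1.3
dihydrogen phosphate: pKₐ(H₃PO₄) ≈ 2.1
AcO⁻: pKₐ(CH₃COOH) ≈ 4.8
p-nitrophenoxide: pKₐ(p-nitrophenol) ≈ 7.2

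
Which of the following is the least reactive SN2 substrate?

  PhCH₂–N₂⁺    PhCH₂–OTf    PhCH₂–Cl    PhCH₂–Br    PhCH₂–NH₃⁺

PhCH₂–NH₃⁺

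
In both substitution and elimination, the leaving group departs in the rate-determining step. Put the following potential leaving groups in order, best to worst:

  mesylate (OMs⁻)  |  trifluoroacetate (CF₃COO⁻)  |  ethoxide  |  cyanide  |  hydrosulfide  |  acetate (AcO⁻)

mesylate (OMs⁻) > trifluoroacetate (CF₃COO⁻) > acetate (AcO⁻) > hydrosulfide > cyanide > ethoxide

The more stable X⁻ (or X) is on its own — i.e. the weaker a base it is — the better a leaving group it makes.
mesylate (OMs⁻): pKₐ(CH₃SO₃H (MsOH)) ≈ -1.9
trifluoroacetate (CF₃COO⁻): pKₐ(CF₃COOH) ≈ 0.2 — strongly electron-withdrawing CF₃ stabilises the carboxylate
acetate (AcO⁻): pKₐ(CH₃COOH) ≈ 4.8
hydrosulfide: pKₐ(H₂S) ≈ 7
cyanide: pKₐ(HCN) ≈ 9.2 — sp carbon stabilises the charge somewhat, but still a poor LG
ethoxide: pKₐ(CH₃CH₂OH) ≈ 16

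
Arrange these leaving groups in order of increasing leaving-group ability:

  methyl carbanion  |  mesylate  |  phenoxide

Rank by basicity of the departing species: weakest base leaves most easily.
mesylate: pKₐ(CH₃SO₃H (MsOH)) ≈ -1.9
phenoxide: pKₐ(C₆H₅OH (phenol)) ≈ 10
methyl carbanion: pKₐ(CH₄) ≈ 48
The question asks for worst first, so the sequence is read in increasing leaving-group ability.

methyl carbanion < phenoxide < mesylate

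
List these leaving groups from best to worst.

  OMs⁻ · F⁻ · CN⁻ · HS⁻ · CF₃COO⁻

OMs⁻ > CF₃COO⁻ > F⁻ > HS⁻ > CN⁻

Leaving-group ability tracks the stability of the departed species; conjugate-acid pKₐ is the usual yardstick (lower pKₐ → better LG).
OMs⁻: pKₐ(CH₃SO₃H (MsOH)) ≈ -1.9
CF₃COO⁻: pKₐ(CF₃COOH) ≈ 0.2
F⁻: pKₐ(HF) ≈ 3.2
HS⁻: pKₐ(H₂S) ≈ 7
CN⁻: pKₐ(HCN) ≈ 9.2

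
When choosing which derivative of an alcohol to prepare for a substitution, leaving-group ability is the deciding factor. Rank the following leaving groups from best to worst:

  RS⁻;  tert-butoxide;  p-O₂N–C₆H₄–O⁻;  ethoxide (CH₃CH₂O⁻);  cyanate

cyanate > p-O₂N–C₆H₄–O⁻ > RS⁻ > ethoxide (CH₃CH₂O⁻) > tert-butoxide

cyanate: pKₐ(HOCN) ≈ 3.5
p-O₂N–C₆H₄–O⁻: pKₐ(p-nitrophenol) ≈ 7.2
RS⁻: pKₐ(RSH (a thiol)) ≈ 10.5 — moderately basic; rarely leaves without activation
ethoxide (CH₃CH₂O⁻): pKₐ(CH₃CH₂OH) ≈ 16 — strong base; alkoxides do not leave unassisted
tert-butoxide: pKₐ(t-BuOH) ≈ 18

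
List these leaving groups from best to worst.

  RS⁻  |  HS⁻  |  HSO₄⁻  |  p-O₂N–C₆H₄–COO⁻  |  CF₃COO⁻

Leaving-group ability tracks the stability of the departed species; conjugate-acid pKₐ is the usual yardstick (lower pKₐ → better LG).
HSO₄⁻: pKₐ(H₂SO₄) ≈ -3
CF₃COO⁻: pKₐ(CF₃COOH) ≈ 0.2 — strongly electron-withdrawing CF₃ stabilises the carboxylate
p-O₂N–C₆H₄–COO⁻: pKₐ(p-nitrobenzoic acid) ≈ 3.4 — electron-withdrawing nitro group stabilises the carboxylate
HS⁻: pKₐ(H₂S) ≈ 7
RS⁻: pKₐ(RSH (a thiol)) ≈ 10.5

HSO₄⁻ > CF₃COO⁻ > p-O₂N–C₆H₄–COO⁻ > HS⁻ > RS⁻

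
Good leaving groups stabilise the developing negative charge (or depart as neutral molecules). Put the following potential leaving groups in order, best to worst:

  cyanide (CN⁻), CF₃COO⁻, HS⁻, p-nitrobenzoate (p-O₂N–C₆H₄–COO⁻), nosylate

nosylate > CF₃COO⁻ > p-nitrobenzoate (p-O₂N–C₆H₄–COO⁻) > HS⁻ > cyanide (CN⁻)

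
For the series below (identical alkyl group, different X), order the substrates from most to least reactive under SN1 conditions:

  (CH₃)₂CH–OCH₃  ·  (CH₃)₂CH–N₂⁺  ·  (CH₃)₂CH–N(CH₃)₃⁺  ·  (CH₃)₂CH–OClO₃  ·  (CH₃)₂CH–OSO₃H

(CH₃)₂CH–N₂⁺ > (CH₃)₂CH–OClO₃ > (CH₃)₂CH–OSO₃H > (CH₃)₂CH–N(CH₃)₃⁺ > (CH₃)₂CH–OCH₃

With the same alkyl group throughout, only the leaving group differentiates the rates.
Leaving-group ability tracks the stability of the departed species; conjugate-acid pKₐ is the usual yardstick (lower pKₐ → better LG).
(CH₃)₂CH–N₂⁺ loses N₂: no meaningful conjugate acid; N₂ departs as an exceptionally stable neutral molecule
(CH₃)₂CH–OClO₃ loses ClO₄⁻: pKₐ(HClO₄) ≈ -10
(CH₃)₂CH–OSO₃H loses HSO₄⁻: pKₐ(H₂SO₄) ≈ -3
(CH₃)₂CH–N(CH₃)₃⁺ loses NR'₃: pKₐ(R'₃NH⁺) ≈ 10.7
(CH₃)₂CH–OCH₃ loses CH₃O⁻: pKₐ(CH₃OH) ≈ 15.5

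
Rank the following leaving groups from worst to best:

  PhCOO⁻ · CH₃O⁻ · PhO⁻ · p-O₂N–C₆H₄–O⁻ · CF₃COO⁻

CF₃COO⁻: pKₐ(CF₃COOH) ≈ 0.2 — strongly electron-withdrawing CF₃ stabilises the carboxylate
PhCOO⁻: pKₐ(C₆H₅COOH) ≈ 4.2 — aryl carboxylate
p-O₂N–C₆H₄–O⁻: pKₐ(p-nitrophenol) ≈ 7.2 — nitro group delocalises the charge; the classic chromogenic LG
PhO⁻: pKₐ(C₆H₅OH (phenol)) ≈ 10 — resonance into the ring helps, but still a poor LG
CH₃O⁻: pKₐ(CH₃OH) ≈ 15.5 — strong base; alkoxides do not leave unassisted
Listed from poorest to best leaving group as asked.

CH₃O⁻ < PhO⁻ < p-O₂N–C₆H₄–O⁻ < PhCOO⁻ < CF₃COO⁻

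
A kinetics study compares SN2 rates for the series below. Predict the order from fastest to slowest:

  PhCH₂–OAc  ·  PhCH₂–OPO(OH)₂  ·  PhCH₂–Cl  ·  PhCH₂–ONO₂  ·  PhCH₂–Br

PhCH₂–Br > PhCH₂–Cl > PhCH₂–ONO₂ > PhCH₂–OPO(OH)₂ > PhCH₂–OAc

The skeletons are identical, so relative rate is governed entirely by leaving-group ability.
Leaving-group ability tracks the stability of the departed species; conjugate-acid pKₐ is the usual yardstick (lower pKₐ → better LG).
PhCH₂–Br loses Br⁻: pKₐ(HBr) ≈ -9
PhCH₂–Cl loses Cl⁻: pKₐ(HCl) ≈ -7
PhCH₂–ONO₂ loses NO₃⁻: pKₐ(HNO₃) ≈ -1.3
PhCH₂–OPO(OH)₂ loses H₂PO₄⁻: pKₐ(H₃PO₄) ≈ 2.1
PhCH₂–OAc loses AcO⁻: pKₐ(CH₃COOH) ≈ 4.8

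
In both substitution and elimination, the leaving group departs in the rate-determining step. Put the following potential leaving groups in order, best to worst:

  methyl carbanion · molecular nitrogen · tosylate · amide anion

Rank by basicity of the departing species: weakest base leaves most easily.
molecular nitrogen: no meaningful conjugate acid; N₂ departs as an exceptionally stable neutral molecule
tosylate: pKₐ(p-CH₃C₆H₄SO₃H (TsOH)) ≈ -2.8 — resonance-delocalised arenesulfonate
amide anion: pKₐ(NH₃) ≈ 38
methyl carbanion: pKₐ(CH₄) ≈ 48 — unstabilised carbanion; the worst conceivable leaving group

molecular nitrogen > tosylate > amide anion > methyl carbanion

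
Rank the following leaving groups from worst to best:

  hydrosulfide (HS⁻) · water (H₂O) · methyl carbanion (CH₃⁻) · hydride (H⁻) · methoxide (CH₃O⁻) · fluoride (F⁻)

water (H₂O): pKₐ(H₃O⁺) ≈ -1.7 — neutral; leaves from a protonated alcohol (R–OH₂⁺)
fluoride (F⁻): pKₐ(HF) ≈ 3.2 — small and strongly basic; the poor halide leaving group
hydrosulfide (HS⁻): pKₐ(H₂S) ≈ 7
methoxide (CH₃O⁻): pKₐ(CH₃OH) ≈ 15.5
hydride (H⁻): pKₐ(H₂) ≈ 36
methyl carbanion (CH₃⁻): pKₐ(CH₄) ≈ 48
Listed from poorest to best leaving group as asked.

methyl carbanion (CH₃⁻) < hydride (H⁻) < methoxide (CH₃O⁻) < hydrosulfide (HS⁻) < fluoride (F⁻) < water (H₂O)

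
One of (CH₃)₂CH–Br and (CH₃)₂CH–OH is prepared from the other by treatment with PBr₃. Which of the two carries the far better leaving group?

From (CH₃)₂CH–OH the departing group would be OH⁻ (pKₐ(H₂O) ≈ 15.7). Strong base; essentially never leaves without prior activation.
From (CH₃)₂CH–Br the leaving group is Br⁻ (pKₐ(HBr) ≈ -9). Weak base; good leaving group.
Treatment with PBr₃ works by replacing the hydroxyl with bromide, making (CH₃)₂CH–Br enormously more reactive.

(CH₃)₂CH–Br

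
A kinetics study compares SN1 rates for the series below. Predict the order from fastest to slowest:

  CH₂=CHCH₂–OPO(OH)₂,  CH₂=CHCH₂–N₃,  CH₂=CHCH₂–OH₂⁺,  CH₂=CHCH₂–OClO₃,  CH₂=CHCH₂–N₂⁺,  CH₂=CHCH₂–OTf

Identical carbon frameworks mean the comparison reduces to leaving-group quality.
The more stable X⁻ (or X) is on its own — i.e. the weaker a base it is — the better a leaving group it makes.
CH₂=CHCH₂–N₂⁺ loses N₂: no meaningful conjugate acid; N₂ departs as an exceptionally stable neutral molecule
CH₂=CHCH₂–OTf loses OTf⁻: pKₐ(CF₃SO₃H (triflic acid)) ≈ -14
CH₂=CHCH₂–OClO₃ loses ClO₄⁻: pKₐ(HClO₄) ≈ -10
CH₂=CHCH₂–OH₂⁺ loses H₂O: pKₐ(H₃O⁺) ≈ -1.7
CH₂=CHCH₂–OPO(OH)₂ loses H₂PO₄⁻: pKₐ(H₃PO₄) ≈ 2.1
CH₂=CHCH₂–N₃ loses N₃⁻: pKₐ(HN₃) ≈ 4.7

CH₂=CHCH₂–N₂⁺ > CH₂=CHCH₂–OTf > CH₂=CHCH₂–OClO₃ > CH₂=CHCH₂–OH₂⁺ > CH₂=CHCH₂–OPO(OH)₂ > CH₂=CHCH₂–N₃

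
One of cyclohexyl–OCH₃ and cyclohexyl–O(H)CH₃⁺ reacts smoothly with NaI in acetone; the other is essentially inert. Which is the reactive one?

From cyclohexyl–OCH₃ the departing group would be CH₃O⁻ (pKₐ(CH₃OH) ≈ 15.5). Strong base; alkoxides do not leave unassisted.
From cyclohexyl–O(H)CH₃⁺ the leaving group is R'OH (pKₐ(R'OH₂⁺) ≈ -2.4). Neutral; leaves from a protonated ether (an oxonium ion, R–O(H)R'⁺).
(In practice cyclohexyl–O(H)CH₃⁺ is made from cyclohexyl–OCH₃ by protonation with concentrated HI, allowing neutral methanol, rather than methoxide, to depart.)

cyclohexyl–O(H)CH₃⁺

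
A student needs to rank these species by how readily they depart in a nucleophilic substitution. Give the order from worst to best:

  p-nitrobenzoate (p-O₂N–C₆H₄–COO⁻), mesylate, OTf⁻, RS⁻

RS⁻ < p-nitrobenzoate (p-O₂N–C₆H₄–COO⁻) < mesylate < OTf⁻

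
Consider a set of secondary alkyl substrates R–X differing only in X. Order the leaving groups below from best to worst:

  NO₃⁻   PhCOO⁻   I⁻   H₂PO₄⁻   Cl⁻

A good leaving group is a weak base: the lower the pKₐ of its conjugate acid, the more readily it departs.
I⁻: pKₐ(HI) ≈ -10
Cl⁻: pKₐ(HCl) ≈ -7
NO₃⁻: pKₐ(HNO₃) ≈ -1.3
H₂PO₄⁻: pKₐ(H₃PO₄) ≈ 2.1
PhCOO⁻: pKₐ(C₆H₅COOH) ≈ 4.2

I⁻ > Cl⁻ > NO₃⁻ > H₂PO₄⁻ > PhCOO⁻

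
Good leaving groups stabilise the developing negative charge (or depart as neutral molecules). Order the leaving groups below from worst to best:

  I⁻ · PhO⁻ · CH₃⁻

Leaving-group ability tracks the stability of the departed species; conjugate-acid pKₐ is the usual yardstick (lower pKₐ → better LG).
I⁻: pKₐ(HI) ≈ -10
PhO⁻: pKₐ(C₆H₅OH (phenol)) ≈ 10
CH₃⁻: pKₐ(CH₄) ≈ 48
The question asks for worst first, so the sequence is read in increasing leaving-group ability.

CH₃⁻ < PhO⁻ < I⁻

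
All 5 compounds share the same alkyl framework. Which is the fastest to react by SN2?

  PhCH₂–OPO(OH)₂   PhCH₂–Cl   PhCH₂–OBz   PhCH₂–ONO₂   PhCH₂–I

PhCH₂–I

Same R in every case — rank the leaving groups.
A good leaving group is a weak base: the lower the pKₐ of its conjugate acid, the more readily it departs.
PhCH₂–I loses I⁻: pKₐ(HI) ≈ -10
PhCH₂–Cl loses Cl⁻: pKₐ(HCl) ≈ -7
PhCH₂–ONO₂ loses NO₃⁻: pKₐ(HNO₃) ≈ -1.3
PhCH₂–OPO(OH)₂ loses H₂PO₄⁻: pKₐ(H₃PO₄) ≈ 2.1
PhCH₂–OBz loses PhCOO⁻: pKₐ(C₆H₅COOH) ≈ 4.2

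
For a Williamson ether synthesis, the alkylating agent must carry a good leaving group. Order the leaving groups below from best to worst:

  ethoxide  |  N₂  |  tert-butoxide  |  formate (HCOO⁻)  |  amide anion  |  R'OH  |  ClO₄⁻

N₂ > ClO₄⁻ > R'OH > formate (HCOO⁻) > ethoxide > tert-butoxide > amide anion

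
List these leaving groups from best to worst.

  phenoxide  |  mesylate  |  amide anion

Rank by basicity of the departing species: weakest base leaves most easily.
mesylate: pKₐ(CH₃SO₃H (MsOH)) ≈ -1.9 — resonance-delocalised alkanesulfonate
phenoxide: pKₐ(C₆H₅OH (phenol)) ≈ 10
amide anion: pKₐ(NH₃) ≈ 38 — extremely strong base; never a leaving group

mesylate > phenoxide > amide anion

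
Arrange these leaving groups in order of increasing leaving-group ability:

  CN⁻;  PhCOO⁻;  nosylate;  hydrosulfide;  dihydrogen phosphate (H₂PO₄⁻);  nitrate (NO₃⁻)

CN⁻ < hydrosulfide < PhCOO⁻ < dihydrogen phosphate (H₂PO₄⁻) < nitrate (NO₃⁻) < nosylate

The more stable X⁻ (or X) is on its own — i.e. the weaker a base it is — the better a leaving group it makes.
nosylate: pKₐ(p-O₂NC₆H₄SO₃H) ≈ -3.5
nitrate (NO₃⁻): pKₐ(HNO₃) ≈ -1.3 — resonance-delocalised over three oxygens
dihydrogen phosphate (H₂PO₄⁻): pKₐ(H₃PO₄) ≈ 2.1 — moderate base; biological leaving group after further activation
PhCOO⁻: pKₐ(C₆H₅COOH) ≈ 4.2 — aryl carboxylate
hydrosulfide: pKₐ(H₂S) ≈ 7
CN⁻: pKₐ(HCN) ≈ 9.2 — sp carbon stabilises the charge somewhat, but still a poor LG
Listed from poorest to best leaving group as asked.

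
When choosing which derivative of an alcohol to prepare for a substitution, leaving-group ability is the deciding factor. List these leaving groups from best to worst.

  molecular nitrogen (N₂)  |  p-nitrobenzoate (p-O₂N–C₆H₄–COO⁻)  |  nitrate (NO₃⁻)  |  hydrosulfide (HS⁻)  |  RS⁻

molecular nitrogen (N₂) > nitrate (NO₃⁻) > p-nitrobenzoate (p-O₂N–C₆H₄–COO⁻) > hydrosulfide (HS⁻) > RS⁻

molecular nitrogen (N₂): no meaningful conjugate acid; N₂ departs as an exceptionally stable neutral molecule
nitrate (NO₃⁻): pKₐ(HNO₃) ≈ -1.3
p-nitrobenzoate (p-O₂N–C₆H₄–COO⁻): pKₐ(p-nitrobenzoic acid) ≈ 3.4
hydrosulfide (HS⁻): pKₐ(H₂S) ≈ 7
RS⁻: pKₐ(RSH (a thiol)) ≈ 10.5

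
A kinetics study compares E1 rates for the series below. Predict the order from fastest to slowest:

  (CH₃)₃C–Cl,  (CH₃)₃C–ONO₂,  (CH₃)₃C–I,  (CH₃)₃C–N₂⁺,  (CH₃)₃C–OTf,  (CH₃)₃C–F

Same R in every case — rank the leaving groups.
Leaving-group ability tracks the stability of the departed species; conjugate-acid pKₐ is the usual yardstick (lower pKₐ → better LG).
(CH₃)₃C–N₂⁺ loses N₂: no meaningful conjugate acid; N₂ departs as an exceptionally stable neutral molecule
(CH₃)₃C–OTf loses OTf⁻: pKₐ(CF₃SO₃H (triflic acid)) ≈ -14
(CH₃)₃C–I loses I⁻: pKₐ(HI) ≈ -10
(CH₃)₃C–Cl loses Cl⁻: pKₐ(HCl) ≈ -7
(CH₃)₃C–ONO₂ loses NO₃⁻: pKₐ(HNO₃) ≈ -1.3
(CH₃)₃C–F loses F⁻: pKₐ(HF) ≈ 3.2

(CH₃)₃C–N₂⁺ > (CH₃)₃C–OTf > (CH₃)₃C–I > (CH₃)₃C–Cl > (CH₃)₃C–ONO₂ > (CH₃)₃C–F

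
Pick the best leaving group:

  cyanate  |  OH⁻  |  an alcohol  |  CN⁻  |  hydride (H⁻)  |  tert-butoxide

Leaving-group ability tracks the stability of the departed species; conjugate-acid pKₐ is the usual yardstick (lower pKₐ → better LG).
an alcohol: pKₐ(R'OH₂⁺) ≈ -2.4
cyanate: pKₐ(HOCN) ≈ 3.5
CN⁻: pKₐ(HCN) ≈ 9.2
OH⁻: pKₐ(H₂O) ≈ 15.7
tert-butoxide: pKₐ(t-BuOH) ≈ 18
hydride (H⁻): pKₐ(H₂) ≈ 36

an alcohol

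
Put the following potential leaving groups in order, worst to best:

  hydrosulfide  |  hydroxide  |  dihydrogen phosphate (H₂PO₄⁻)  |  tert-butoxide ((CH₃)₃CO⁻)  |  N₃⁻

tert-butoxide ((CH₃)₃CO⁻) < hydroxide < hydrosulfide < N₃⁻ < dihydrogen phosphate (H₂PO₄⁻)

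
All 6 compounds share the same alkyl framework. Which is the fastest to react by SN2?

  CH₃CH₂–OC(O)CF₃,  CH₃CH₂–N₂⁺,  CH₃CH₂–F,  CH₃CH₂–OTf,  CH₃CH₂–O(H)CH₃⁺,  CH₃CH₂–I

With the same alkyl group throughout, only the leaving group differentiates the rates.
The more stable X⁻ (or X) is on its own — i.e. the weaker a base it is — the better a leaving group it makes.
CH₃CH₂–N₂⁺ loses N₂: no meaningful conjugate acid; N₂ departs as an exceptionally stable neutral molecule
CH₃CH₂–OTf loses OTf⁻: pKₐ(CF₃SO₃H (triflic acid)) ≈ -14
CH₃CH₂–I loses I⁻: pKₐ(HI) ≈ -10
CH₃CH₂–O(H)CH₃⁺ loses R'OH: pKₐ(R'OH₂⁺) ≈ -2.4
CH₃CH₂–OC(O)CF₃ loses CF₃COO⁻: pKₐ(CF₃COOH) ≈ 0.2
CH₃CH₂–F loses F⁻: pKₐ(HF) ≈ 3.2

CH₃CH₂–N₂⁺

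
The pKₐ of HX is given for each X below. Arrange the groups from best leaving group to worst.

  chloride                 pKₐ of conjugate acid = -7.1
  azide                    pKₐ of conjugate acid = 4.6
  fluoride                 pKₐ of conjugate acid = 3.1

Lower conjugate-acid pKₐ ⇒ weaker base ⇒ better leaving group.
Sorting by the given values: chloride (-7.1), fluoride (3.1), azide (4.6).

chloride > fluoride > azide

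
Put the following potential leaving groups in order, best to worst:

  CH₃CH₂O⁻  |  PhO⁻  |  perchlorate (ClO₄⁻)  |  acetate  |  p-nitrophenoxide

perchlorate (ClO₄⁻) > acetate > p-nitrophenoxide > PhO⁻ > CH₃CH₂O⁻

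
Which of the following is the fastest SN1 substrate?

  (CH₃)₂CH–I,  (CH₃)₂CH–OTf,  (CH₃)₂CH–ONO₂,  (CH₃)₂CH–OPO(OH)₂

(CH₃)₂CH–OTf

Same R in every case — rank the leaving groups.
Leaving-group ability tracks the stability of the departed species; conjugate-acid pKₐ is the usual yardstick (lower pKₐ → better LG).
(CH₃)₂CH–OTf loses OTf⁻: pKₐ(CF₃SO₃H (triflic acid)) ≈ -14
(CH₃)₂CH–I loses I⁻: pKₐ(HI) ≈ -10
(CH₃)₂CH–ONO₂ loses NO₃⁻: pKₐ(HNO₃) ≈ -1.3
(CH₃)₂CH–OPO(OH)₂ loses H₂PO₄⁻: pKₐ(H₃PO₄) ≈ 2.1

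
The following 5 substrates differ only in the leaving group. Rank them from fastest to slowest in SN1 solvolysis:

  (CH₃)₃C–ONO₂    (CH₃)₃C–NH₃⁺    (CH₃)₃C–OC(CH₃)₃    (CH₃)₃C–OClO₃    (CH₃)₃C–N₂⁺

(CH₃)₃C–N₂⁺ > (CH₃)₃C–OClO₃ > (CH₃)₃C–ONO₂ > (CH₃)₃C–NH₃⁺ > (CH₃)₃C–OC(CH₃)₃

With the same alkyl group throughout, only the leaving group differentiates the rates.
A good leaving group is a weak base: the lower the pKₐ of its conjugate acid, the more readily it departs.
(CH₃)₃C–N₂⁺ loses N₂: no meaningful conjugate acid; N₂ departs as an exceptionally stable neutral molecule
(CH₃)₃C–OClO₃ loses ClO₄⁻: pKₐ(HClO₄) ≈ -10
(CH₃)₃C–ONO₂ loses NO₃⁻: pKₐ(HNO₃) ≈ -1.3
(CH₃)₃C–NH₃⁺ loses NH₃: pKₐ(NH₄⁺) ≈ 9.2
(CH₃)₃C–OC(CH₃)₃ loses (CH₃)₃CO⁻: pKₐ(t-BuOH) ≈ 18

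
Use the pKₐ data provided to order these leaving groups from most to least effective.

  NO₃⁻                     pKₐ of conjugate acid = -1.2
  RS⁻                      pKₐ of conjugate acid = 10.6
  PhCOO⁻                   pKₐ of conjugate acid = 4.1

NO₃⁻ > PhCOO⁻ > RS⁻

Lower conjugate-acid pKₐ ⇒ weaker base ⇒ better leaving group.
Sorting by the given values: NO₃⁻ (-1.2), PhCOO⁻ (4.1), RS⁻ (10.6).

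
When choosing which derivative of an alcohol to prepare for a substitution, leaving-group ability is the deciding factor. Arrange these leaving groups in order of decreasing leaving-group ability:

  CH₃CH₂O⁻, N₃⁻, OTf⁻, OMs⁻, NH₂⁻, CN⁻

OTf⁻: pKₐ(CF₃SO₃H (triflic acid)) ≈ -14 — charge spread over three oxygens and a CF₃ group; the premier leaving group in synthesis
OMs⁻: pKₐ(CH₃SO₃H (MsOH)) ≈ -1.9
N₃⁻: pKₐ(HN₃) ≈ 4.7 — linear, resonance-stabilised
CN⁻: pKₐ(HCN) ≈ 9.2 — sp carbon stabilises the charge somewhat, but still a poor LG
CH₃CH₂O⁻: pKₐ(CH₃CH₂OH) ≈ 16
NH₂⁻: pKₐ(NH₃) ≈ 38

OTf⁻ > OMs⁻ > N₃⁻ > CN⁻ > CH₃CH₂O⁻ > NH₂⁻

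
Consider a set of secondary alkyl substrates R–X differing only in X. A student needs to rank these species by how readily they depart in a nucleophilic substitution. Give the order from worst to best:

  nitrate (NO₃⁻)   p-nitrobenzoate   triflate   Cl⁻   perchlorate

The more stable X⁻ (or X) is on its own — i.e. the weaker a base it is — the better a leaving group it makes.
triflate: pKₐ(CF₃SO₃H (triflic acid)) ≈ -14
perchlorate: pKₐ(HClO₄) ≈ -10
Cl⁻: pKₐ(HCl) ≈ -7
nitrate (NO₃⁻): pKₐ(HNO₃) ≈ -1.3
p-nitrobenzoate: pKₐ(p-nitrobenzoic acid) ≈ 3.4
Listed from poorest to best leaving group as asked.

p-nitrobenzoate < nitrate (NO₃⁻) < Cl⁻ < perchlorate < triflate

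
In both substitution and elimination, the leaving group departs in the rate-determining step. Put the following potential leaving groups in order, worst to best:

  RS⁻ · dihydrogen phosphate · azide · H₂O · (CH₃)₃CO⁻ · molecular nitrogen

molecular nitrogen: no meaningful conjugate acid; N₂ departs as an exceptionally stable neutral molecule
H₂O: pKₐ(H₃O⁺) ≈ -1.7 — neutral; leaves from a protonated alcohol (R–OH₂⁺)
dihydrogen phosphate: pKₐ(H₃PO₄) ≈ 2.1
azide: pKₐ(HN₃) ≈ 4.7 — linear, resonance-stabilised
RS⁻: pKₐ(RSH (a thiol)) ≈ 10.5
(CH₃)₃CO⁻: pKₐ(t-BuOH) ≈ 18 — bulky, strongly basic alkoxide
Reversing gives the worst-to-best order requested.

(CH₃)₃CO⁻ < RS⁻ < azide < dihydrogen phosphate < H₂O < molecular nitrogen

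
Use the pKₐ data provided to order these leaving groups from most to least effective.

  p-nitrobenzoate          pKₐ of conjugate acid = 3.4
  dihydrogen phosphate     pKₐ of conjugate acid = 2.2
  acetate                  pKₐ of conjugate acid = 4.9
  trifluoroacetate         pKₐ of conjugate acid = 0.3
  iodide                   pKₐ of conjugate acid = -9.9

Lower conjugate-acid pKₐ ⇒ weaker base ⇒ better leaving group.
Sorting by the given values: iodide (-9.9), trifluoroacetate (0.3), dihydrogen phosphate (2.2), p-nitrobenzoate (3.4), acetate (4.9).

iodide > trifluoroacetate > dihydrogen phosphate > p-nitrobenzoate > acetate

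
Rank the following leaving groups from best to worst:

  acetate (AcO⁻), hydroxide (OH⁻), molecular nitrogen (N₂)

Leaving-group ability tracks the stability of the departed species; conjugate-acid pKₐ is the usual yardstick (lower pKₐ → better LG).
molecular nitrogen (N₂): no meaningful conjugate acid; N₂ departs as an exceptionally stable neutral molecule
acetate (AcO⁻): pKₐ(CH₃COOH) ≈ 4.8
hydroxide (OH⁻): pKₐ(H₂O) ≈ 15.7

molecular nitrogen (N₂) > acetate (AcO⁻) > hydroxide (OH⁻)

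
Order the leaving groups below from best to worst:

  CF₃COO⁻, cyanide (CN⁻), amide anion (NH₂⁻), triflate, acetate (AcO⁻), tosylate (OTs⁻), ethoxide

Rank by basicity of the departing species: weakest base leaves most easily.
triflate: pKₐ(CF₃SO₃H (triflic acid)) ≈ -14
tosylate (OTs⁻): pKₐ(p-CH₃C₆H₄SO₃H (TsOH)) ≈ -2.8
CF₃COO⁻: pKₐ(CF₃COOH) ≈ 0.2 — strongly electron-withdrawing CF₃ stabilises the carboxylate
acetate (AcO⁻): pKₐ(CH₃COOH) ≈ 4.8
cyanide (CN⁻): pKₐ(HCN) ≈ 9.2 — sp carbon stabilises the charge somewhat, but still a poor LG
ethoxide: pKₐ(CH₃CH₂OH) ≈ 16
amide anion (NH₂⁻): pKₐ(NH₃) ≈ 38 — extremely strong base; never a leaving group

triflate > tosylate (OTs⁻) > CF₃COO⁻ > acetate (AcO⁻) > cyanide (CN⁻) > ethoxide > amide anion (NH₂⁻)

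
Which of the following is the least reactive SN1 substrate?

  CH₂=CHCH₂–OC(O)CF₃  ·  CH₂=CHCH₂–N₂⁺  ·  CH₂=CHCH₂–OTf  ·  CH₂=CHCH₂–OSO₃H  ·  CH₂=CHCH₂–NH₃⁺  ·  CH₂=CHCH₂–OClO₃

CH₂=CHCH₂–NH₃⁺

Identical carbon frameworks mean the comparison reduces to leaving-group quality.
The more stable X⁻ (or X) is on its own — i.e. the weaker a base it is — the better a leaving group it makes.
CH₂=CHCH₂–N₂⁺ loses N₂: no meaningful conjugate acid; N₂ departs as an exceptionally stable neutral molecule
CH₂=CHCH₂–OTf loses OTf⁻: pKₐ(CF₃SO₃H (triflic acid)) ≈ -14
CH₂=CHCH₂–OClO₃ loses ClO₄⁻: pKₐ(HClO₄) ≈ -10
CH₂=CHCH₂–OSO₃H loses HSO₄⁻: pKₐ(H₂SO₄) ≈ -3
CH₂=CHCH₂–OC(O)CF₃ loses CF₃COO⁻: pKₐ(CF₃COOH) ≈ 0.2
CH₂=CHCH₂–NH₃⁺ loses NH₃: pKₐ(NH₄⁺) ≈ 9.2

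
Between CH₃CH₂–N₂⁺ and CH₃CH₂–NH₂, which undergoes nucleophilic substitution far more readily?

From CH₃CH₂–NH₂ the departing group would be NH₂⁻ (pKₐ(NH₃) ≈ 38). Extremely strong base; never a leaving group.
From CH₃CH₂–N₂⁺ the leaving group is N₂ (no meaningful conjugate acid; N₂ departs as an exceptionally stable neutral molecule).
(In practice CH₃CH₂–N₂⁺ is made from CH₃CH₂–NH₂ by diazotisation (NaNO₂ / HCl, 0 °C), generating a diazonium salt that expels N₂.)

CH₃CH₂–N₂⁺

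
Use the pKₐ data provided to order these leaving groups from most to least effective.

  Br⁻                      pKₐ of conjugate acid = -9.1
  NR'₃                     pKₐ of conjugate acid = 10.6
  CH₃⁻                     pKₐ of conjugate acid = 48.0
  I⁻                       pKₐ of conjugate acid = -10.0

I⁻ > Br⁻ > NR'₃ > CH₃⁻

Lower conjugate-acid pKₐ ⇒ weaker base ⇒ better leaving group.
Sorting by the given values: I⁻ (-10.0), Br⁻ (-9.1), NR'₃ (10.6), CH₃⁻ (48.0).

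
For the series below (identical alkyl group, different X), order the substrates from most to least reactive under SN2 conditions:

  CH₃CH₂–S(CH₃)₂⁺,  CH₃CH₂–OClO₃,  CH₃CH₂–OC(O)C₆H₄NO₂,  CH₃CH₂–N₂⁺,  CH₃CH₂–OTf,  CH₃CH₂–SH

CH₃CH₂–N₂⁺ > CH₃CH₂–OTf > CH₃CH₂–OClO₃ > CH₃CH₂–S(CH₃)₂⁺ > CH₃CH₂–OC(O)C₆H₄NO₂ > CH₃CH₂–SH

With the same alkyl group throughout, only the leaving group differentiates the rates.
Leaving-group ability tracks the stability of the departed species; conjugate-acid pKₐ is the usual yardstick (lower pKₐ → better LG).
CH₃CH₂–N₂⁺ loses N₂: no meaningful conjugate acid; N₂ departs as an exceptionally stable neutral molecule
CH₃CH₂–OTf loses OTf⁻: pKₐ(CF₃SO₃H (triflic acid)) ≈ -14
CH₃CH₂–OClO₃ loses ClO₄⁻: pKₐ(HClO₄) ≈ -10
CH₃CH₂–S(CH₃)₂⁺ loses SR'₂: pKₐ(R'₂SH⁺) ≈ -7
CH₃CH₂–OC(O)C₆H₄NO₂ loses p-O₂N–C₆H₄–COO⁻: pKₐ(p-nitrobenzoic acid) ≈ 3.4
CH₃CH₂–SH loses HS⁻: pKₐ(H₂S) ≈ 7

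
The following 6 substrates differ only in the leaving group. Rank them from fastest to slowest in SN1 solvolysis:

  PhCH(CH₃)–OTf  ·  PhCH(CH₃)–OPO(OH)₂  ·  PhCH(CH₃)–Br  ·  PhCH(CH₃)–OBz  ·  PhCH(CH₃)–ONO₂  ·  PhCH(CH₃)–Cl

With the same alkyl group throughout, only the leaving group differentiates the rates.
The more stable X⁻ (or X) is on its own — i.e. the weaker a base it is — the better a leaving group it makes.
PhCH(CH₃)–OTf loses OTf⁻: pKₐ(CF₃SO₃H (triflic acid)) ≈ -14
PhCH(CH₃)–Br loses Br⁻: pKₐ(HBr) ≈ -9
PhCH(CH₃)–Cl loses Cl⁻: pKₐ(HCl) ≈ -7
PhCH(CH₃)–ONO₂ loses NO₃⁻: pKₐ(HNO₃) ≈ -1.3
PhCH(CH₃)–OPO(OH)₂ loses H₂PO₄⁻: pKₐ(H₃PO₄) ≈ 2.1
PhCH(CH₃)–OBz loses PhCOO⁻: pKₐ(C₆H₅COOH) ≈ 4.2

PhCH(CH₃)–OTf > PhCH(CH₃)–Br > PhCH(CH₃)–Cl > PhCH(CH₃)–ONO₂ > PhCH(CH₃)–OPO(OH)₂ > PhCH(CH₃)–OBz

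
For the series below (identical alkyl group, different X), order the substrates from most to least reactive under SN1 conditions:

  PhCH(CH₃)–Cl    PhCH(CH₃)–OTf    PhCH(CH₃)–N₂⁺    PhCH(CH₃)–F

PhCH(CH₃)–N₂⁺ > PhCH(CH₃)–OTf > PhCH(CH₃)–Cl > PhCH(CH₃)–F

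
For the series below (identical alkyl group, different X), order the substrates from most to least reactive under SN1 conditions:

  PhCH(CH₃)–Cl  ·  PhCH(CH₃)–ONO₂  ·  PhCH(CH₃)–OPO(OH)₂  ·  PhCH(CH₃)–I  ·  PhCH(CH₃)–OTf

With the same alkyl group throughout, only the leaving group differentiates the rates.
Leaving-group ability tracks the stability of the departed species; conjugate-acid pKₐ is the usual yardstick (lower pKₐ → better LG).
PhCH(CH₃)–OTf loses OTf⁻: pKₐ(CF₃SO₃H (triflic acid)) ≈ -14
PhCH(CH₃)–I loses I⁻: pKₐ(HI) ≈ -10
PhCH(CH₃)–Cl loses Cl⁻: pKₐ(HCl) ≈ -7
PhCH(CH₃)–ONO₂ loses NO₃⁻: pKₐ(HNO₃) ≈ -1.3
PhCH(CH₃)–OPO(OH)₂ loses H₂PO₄⁻: pKₐ(H₃PO₄) ≈ 2.1

PhCH(CH₃)–OTf > PhCH(CH₃)–I > PhCH(CH₃)–Cl > PhCH(CH₃)–ONO₂ > PhCH(CH₃)–OPO(OH)₂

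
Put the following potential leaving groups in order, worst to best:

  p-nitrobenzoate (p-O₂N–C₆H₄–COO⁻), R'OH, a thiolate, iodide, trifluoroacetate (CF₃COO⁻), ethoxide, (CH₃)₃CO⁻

A good leaving group is a weak base: the lower the pKₐ of its conjugate acid, the more readily it departs.
iodide: pKₐ(HI) ≈ -10 — large, highly polarisable; very weak base
R'OH: pKₐ(R'OH₂⁺) ≈ -2.4 — neutral; leaves from a protonated ether (an oxonium ion, R–O(H)R'⁺)
trifluoroacetate (CF₃COO⁻): pKₐ(CF₃COOH) ≈ 0.2 — strongly electron-withdrawing CF₃ stabilises the carboxylate
p-nitrobenzoate (p-O₂N–C₆H₄–COO⁻): pKₐ(p-nitrobenzoic acid) ≈ 3.4 — electron-withdrawing nitro group stabilises the carboxylate
a thiolate: pKₐ(RSH (a thiol)) ≈ 10.5 — moderately basic; rarely leaves without activation
ethoxide: pKₐ(CH₃CH₂OH) ≈ 16
(CH₃)₃CO⁻: pKₐ(t-BuOH) ≈ 18 — bulky, strongly basic alkoxide
The question asks for worst first, so the sequence is read in increasing leaving-group ability.

(CH₃)₃CO⁻ < ethoxide < a thiolate < p-nitrobenzoate (p-O₂N–C₆H₄–COO⁻) < trifluoroacetate (CF₃COO⁻) < R'OH < iodide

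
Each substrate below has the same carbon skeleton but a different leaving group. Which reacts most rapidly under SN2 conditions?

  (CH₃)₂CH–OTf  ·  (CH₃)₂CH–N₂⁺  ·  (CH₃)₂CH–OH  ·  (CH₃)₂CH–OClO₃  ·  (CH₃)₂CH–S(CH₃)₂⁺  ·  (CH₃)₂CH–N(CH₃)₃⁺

(CH₃)₂CH–N₂⁺

Same R in every case — rank the leaving groups.
The more stable X⁻ (or X) is on its own — i.e. the weaker a base it is — the better a leaving group it makes.
(CH₃)₂CH–N₂⁺ loses N₂: no meaningful conjugate acid; N₂ departs as an exceptionally stable neutral molecule
(CH₃)₂CH–OTf loses OTf⁻: pKₐ(CF₃SO₃H (triflic acid)) ≈ -14
(CH₃)₂CH–OClO₃ loses ClO₄⁻: pKₐ(HClO₄) ≈ -10
(CH₃)₂CH–S(CH₃)₂⁺ loses SR'₂: pKₐ(R'₂SH⁺) ≈ -7
(CH₃)₂CH–N(CH₃)₃⁺ loses NR'₃: pKₐ(R'₃NH⁺) ≈ 10.7
(CH₃)₂CH–OH loses OH⁻: pKₐ(H₂O) ≈ 15.7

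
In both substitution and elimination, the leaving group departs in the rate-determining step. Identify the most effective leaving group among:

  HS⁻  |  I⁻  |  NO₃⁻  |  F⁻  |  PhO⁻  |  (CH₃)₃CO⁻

I⁻: pKₐ(HI) ≈ -10
NO₃⁻: pKₐ(HNO₃) ≈ -1.3
F⁻: pKₐ(HF) ≈ 3.2
HS⁻: pKₐ(H₂S) ≈ 7
PhO⁻: pKₐ(C₆H₅OH (phenol)) ≈ 10
(CH₃)₃CO⁻: pKₐ(t-BuOH) ≈ 18

I⁻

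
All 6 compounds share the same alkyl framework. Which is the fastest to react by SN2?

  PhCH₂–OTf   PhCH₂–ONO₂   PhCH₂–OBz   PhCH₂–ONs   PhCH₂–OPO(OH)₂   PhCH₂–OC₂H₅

Same R in every case — rank the leaving groups.
The more stable X⁻ (or X) is on its own — i.e. the weaker a base it is — the better a leaving group it makes.
PhCH₂–OTf loses OTf⁻: pKₐ(CF₃SO₃H (triflic acid)) ≈ -14
PhCH₂–ONs loses ONs⁻: pKₐ(p-O₂NC₆H₄SO₃H) ≈ -3.5
PhCH₂–ONO₂ loses NO₃⁻: pKₐ(HNO₃) ≈ -1.3
PhCH₂–OPO(OH)₂ loses H₂PO₄⁻: pKₐ(H₃PO₄) ≈ 2.1
PhCH₂–OBz loses PhCOO⁻: pKₐ(C₆H₅COOH) ≈ 4.2
PhCH₂–OC₂H₅ loses CH₃CH₂O⁻: pKₐ(CH₃CH₂OH) ≈ 16

PhCH₂–OTf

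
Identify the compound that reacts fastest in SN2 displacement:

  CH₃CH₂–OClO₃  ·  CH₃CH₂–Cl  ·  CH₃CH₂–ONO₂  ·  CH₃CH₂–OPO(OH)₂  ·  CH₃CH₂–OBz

With the same alkyl group throughout, only the leaving group differentiates the rates.
The more stable X⁻ (or X) is on its own — i.e. the weaker a base it is — the better a leaving group it makes.
CH₃CH₂–OClO₃ loses ClO₄⁻: pKₐ(HClO₄) ≈ -10
CH₃CH₂–Cl loses Cl⁻: pKₐ(HCl) ≈ -7
CH₃CH₂–ONO₂ loses NO₃⁻: pKₐ(HNO₃) ≈ -1.3
CH₃CH₂–OPO(OH)₂ loses H₂PO₄⁻: pKₐ(H₃PO₄) ≈ 2.1
CH₃CH₂–OBz loses PhCOO⁻: pKₐ(C₆H₅COOH) ≈ 4.2

CH₃CH₂–OClO₃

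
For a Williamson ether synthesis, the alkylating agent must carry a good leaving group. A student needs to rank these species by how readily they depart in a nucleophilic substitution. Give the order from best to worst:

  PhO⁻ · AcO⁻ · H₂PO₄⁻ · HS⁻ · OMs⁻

OMs⁻ > H₂PO₄⁻ > AcO⁻ > HS⁻ > PhO⁻

Rank by basicity of the departing species: weakest base leaves most easily.
OMs⁻: pKₐ(CH₃SO₃H (MsOH)) ≈ -1.9 — resonance-delocalised alkanesulfonate
H₂PO₄⁻: pKₐ(H₃PO₄) ≈ 2.1 — moderate base; biological leaving group after further activation
AcO⁻: pKₐ(CH₃COOH) ≈ 4.8
HS⁻: pKₐ(H₂S) ≈ 7 — larger and more polarisable than the oxygen analogue
PhO⁻: pKₐ(C₆H₅OH (phenol)) ≈ 10 — resonance into the ring helps, but still a poor LG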